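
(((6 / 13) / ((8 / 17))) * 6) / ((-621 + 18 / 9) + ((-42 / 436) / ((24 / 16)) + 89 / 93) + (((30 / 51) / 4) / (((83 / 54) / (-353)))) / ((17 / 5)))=-0.01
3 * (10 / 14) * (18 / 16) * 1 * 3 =405 / 56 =7.23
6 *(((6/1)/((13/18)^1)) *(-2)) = -99.69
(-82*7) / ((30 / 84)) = -8036 / 5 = -1607.20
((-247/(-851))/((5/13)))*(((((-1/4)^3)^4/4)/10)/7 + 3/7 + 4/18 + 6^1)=902888696082659/179895376281600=5.02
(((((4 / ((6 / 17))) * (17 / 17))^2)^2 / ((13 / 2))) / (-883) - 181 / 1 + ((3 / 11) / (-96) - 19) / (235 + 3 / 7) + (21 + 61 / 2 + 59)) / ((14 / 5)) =-28299797360515 / 1078745361408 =-26.23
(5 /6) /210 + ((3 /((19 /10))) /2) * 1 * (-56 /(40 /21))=-111113 /4788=-23.21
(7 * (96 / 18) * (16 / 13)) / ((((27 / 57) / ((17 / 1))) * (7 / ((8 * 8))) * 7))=5292032 / 2457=2153.86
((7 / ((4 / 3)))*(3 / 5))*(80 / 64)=63 / 16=3.94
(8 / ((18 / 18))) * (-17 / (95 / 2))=-272 / 95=-2.86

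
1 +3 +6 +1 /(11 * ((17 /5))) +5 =2810 /187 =15.03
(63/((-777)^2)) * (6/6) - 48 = -459983/9583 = -48.00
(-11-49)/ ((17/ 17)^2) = -60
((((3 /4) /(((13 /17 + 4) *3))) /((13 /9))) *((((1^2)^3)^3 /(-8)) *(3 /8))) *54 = -153 /1664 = -0.09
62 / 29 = 2.14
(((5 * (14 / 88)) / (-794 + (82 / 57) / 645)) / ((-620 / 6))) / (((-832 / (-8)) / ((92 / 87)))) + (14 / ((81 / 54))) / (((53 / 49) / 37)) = 3048073254442327139 / 9546994864602624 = 319.27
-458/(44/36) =-4122/11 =-374.73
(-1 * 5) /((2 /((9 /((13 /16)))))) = -360 /13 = -27.69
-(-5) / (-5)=-1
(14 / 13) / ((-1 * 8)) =-7 / 52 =-0.13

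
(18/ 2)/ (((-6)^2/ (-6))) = -3/ 2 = -1.50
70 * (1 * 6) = 420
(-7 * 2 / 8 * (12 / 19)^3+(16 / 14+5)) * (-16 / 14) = -2190152 / 336091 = -6.52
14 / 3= 4.67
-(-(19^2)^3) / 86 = 47045881 / 86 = 547045.13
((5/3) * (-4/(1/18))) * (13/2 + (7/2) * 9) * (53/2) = -120840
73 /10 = 7.30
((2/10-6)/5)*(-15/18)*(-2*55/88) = -29/24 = -1.21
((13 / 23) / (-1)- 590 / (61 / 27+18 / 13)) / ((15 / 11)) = -52576667 / 441255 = -119.15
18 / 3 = 6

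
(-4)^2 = 16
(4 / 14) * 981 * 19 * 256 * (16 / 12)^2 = 2423661.71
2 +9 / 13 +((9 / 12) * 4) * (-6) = -199 / 13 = -15.31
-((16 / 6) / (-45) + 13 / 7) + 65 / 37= -1438 / 34965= -0.04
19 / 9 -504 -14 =-4643 / 9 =-515.89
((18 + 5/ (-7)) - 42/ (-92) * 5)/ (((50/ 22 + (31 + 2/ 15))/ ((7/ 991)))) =1039665/ 251270032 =0.00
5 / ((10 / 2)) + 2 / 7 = 9 / 7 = 1.29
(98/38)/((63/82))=574/171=3.36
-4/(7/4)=-16/7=-2.29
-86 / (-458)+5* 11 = 12638 / 229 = 55.19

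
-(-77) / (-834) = -77 / 834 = -0.09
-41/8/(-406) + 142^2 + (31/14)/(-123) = 1150799501/57072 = 20163.99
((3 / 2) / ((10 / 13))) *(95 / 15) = 12.35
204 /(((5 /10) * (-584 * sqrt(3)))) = -17 * sqrt(3) /73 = -0.40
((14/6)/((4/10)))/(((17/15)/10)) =875/17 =51.47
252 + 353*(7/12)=5495/12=457.92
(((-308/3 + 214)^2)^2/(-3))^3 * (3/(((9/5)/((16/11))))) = -325622816210935344640382.10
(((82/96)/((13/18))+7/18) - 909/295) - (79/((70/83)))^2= -8775.85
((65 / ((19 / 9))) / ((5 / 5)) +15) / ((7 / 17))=14790 / 133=111.20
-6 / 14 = -3 / 7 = -0.43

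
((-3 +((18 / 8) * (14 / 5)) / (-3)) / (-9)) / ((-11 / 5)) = -17 / 66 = -0.26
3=3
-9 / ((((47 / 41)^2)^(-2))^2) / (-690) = 71433859985283 / 1836532802697830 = 0.04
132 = 132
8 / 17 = 0.47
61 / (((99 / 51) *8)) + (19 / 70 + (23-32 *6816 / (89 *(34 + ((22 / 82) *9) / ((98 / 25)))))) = -4986633080851 / 114379585320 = -43.60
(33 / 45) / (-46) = -11 / 690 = -0.02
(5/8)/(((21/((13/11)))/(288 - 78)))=325/44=7.39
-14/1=-14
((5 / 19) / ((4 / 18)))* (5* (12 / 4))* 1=675 / 38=17.76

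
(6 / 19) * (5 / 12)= 5 / 38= 0.13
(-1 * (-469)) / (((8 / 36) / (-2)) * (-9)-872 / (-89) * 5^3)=41741 / 109089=0.38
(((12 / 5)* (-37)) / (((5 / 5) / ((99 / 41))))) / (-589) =43956 / 120745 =0.36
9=9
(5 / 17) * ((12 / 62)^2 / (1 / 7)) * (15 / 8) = 4725 / 32674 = 0.14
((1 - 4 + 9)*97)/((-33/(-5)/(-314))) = -304580/11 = -27689.09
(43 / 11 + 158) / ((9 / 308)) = 49868 / 9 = 5540.89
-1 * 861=-861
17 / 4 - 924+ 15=-3619 / 4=-904.75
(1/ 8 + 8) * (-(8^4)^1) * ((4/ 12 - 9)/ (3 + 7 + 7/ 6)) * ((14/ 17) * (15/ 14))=25958400/ 1139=22790.52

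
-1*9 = -9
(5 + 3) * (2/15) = 16/15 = 1.07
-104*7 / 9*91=-66248 / 9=-7360.89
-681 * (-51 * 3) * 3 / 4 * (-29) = -9064791 / 4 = -2266197.75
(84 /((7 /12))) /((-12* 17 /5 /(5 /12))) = -25 /17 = -1.47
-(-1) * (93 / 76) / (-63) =-31 / 1596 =-0.02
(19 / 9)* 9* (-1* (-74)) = 1406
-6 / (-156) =1 / 26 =0.04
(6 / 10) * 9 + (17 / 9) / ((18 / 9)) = 571 / 90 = 6.34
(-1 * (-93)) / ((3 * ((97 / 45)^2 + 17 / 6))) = 125550 / 30293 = 4.14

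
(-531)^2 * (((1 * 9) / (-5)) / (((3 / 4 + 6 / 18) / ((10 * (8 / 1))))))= -487228608 / 13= -37479123.69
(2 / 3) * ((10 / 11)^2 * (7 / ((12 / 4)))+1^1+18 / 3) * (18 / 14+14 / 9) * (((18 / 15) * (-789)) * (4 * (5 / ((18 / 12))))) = -697492832 / 3267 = -213496.43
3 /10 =0.30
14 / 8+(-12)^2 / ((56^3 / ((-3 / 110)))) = 2112853 / 1207360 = 1.75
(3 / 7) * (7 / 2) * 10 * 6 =90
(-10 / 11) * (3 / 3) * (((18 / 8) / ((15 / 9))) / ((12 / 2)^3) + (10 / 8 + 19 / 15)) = -1211 / 528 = -2.29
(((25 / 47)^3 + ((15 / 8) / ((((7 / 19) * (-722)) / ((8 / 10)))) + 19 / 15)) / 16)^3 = 1599389631463565646412082549 / 2329428278933094729568518144000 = 0.00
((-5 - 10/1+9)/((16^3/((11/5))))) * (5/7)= -0.00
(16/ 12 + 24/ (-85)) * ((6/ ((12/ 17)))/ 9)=134/ 135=0.99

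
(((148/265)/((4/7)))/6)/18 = 259/28620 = 0.01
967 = 967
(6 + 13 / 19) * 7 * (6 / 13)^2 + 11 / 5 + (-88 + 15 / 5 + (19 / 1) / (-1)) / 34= 2485937 / 272935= 9.11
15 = 15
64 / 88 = 8 / 11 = 0.73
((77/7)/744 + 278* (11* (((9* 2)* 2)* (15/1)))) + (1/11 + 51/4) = 13514508091/8184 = 1651332.86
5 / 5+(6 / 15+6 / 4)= 29 / 10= 2.90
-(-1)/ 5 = 1/ 5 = 0.20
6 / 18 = 1 / 3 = 0.33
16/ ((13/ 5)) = 80/ 13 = 6.15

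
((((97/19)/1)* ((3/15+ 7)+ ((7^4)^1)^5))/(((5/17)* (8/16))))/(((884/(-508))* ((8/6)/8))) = -58977655711216939740948/6175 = -9551037362140395099.75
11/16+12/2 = 6.69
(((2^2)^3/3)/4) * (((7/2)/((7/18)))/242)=0.20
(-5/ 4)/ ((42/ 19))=-95/ 168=-0.57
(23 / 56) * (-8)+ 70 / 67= -1051 / 469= -2.24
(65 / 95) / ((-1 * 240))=-0.00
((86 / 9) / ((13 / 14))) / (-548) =-301 / 16029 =-0.02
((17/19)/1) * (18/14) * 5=765/133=5.75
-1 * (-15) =15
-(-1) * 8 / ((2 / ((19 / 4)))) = 19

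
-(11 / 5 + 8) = -51 / 5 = -10.20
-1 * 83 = -83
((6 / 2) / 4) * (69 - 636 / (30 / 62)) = -18681 / 20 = -934.05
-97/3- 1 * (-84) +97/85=13466/255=52.81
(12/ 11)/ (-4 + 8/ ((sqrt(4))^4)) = -24/ 77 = -0.31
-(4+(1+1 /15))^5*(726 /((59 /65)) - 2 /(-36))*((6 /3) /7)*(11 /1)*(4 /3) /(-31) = 94770524678680576 /262501509375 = 361028.49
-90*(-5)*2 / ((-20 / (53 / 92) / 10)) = -259.24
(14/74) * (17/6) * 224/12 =3332/333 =10.01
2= 2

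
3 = 3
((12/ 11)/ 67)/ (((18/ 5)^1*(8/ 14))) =0.01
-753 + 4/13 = -9785/13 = -752.69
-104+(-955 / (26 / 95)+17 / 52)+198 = -3395.10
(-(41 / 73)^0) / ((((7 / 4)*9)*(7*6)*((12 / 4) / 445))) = -890 / 3969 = -0.22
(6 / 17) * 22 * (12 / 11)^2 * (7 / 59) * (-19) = -229824 / 11033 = -20.83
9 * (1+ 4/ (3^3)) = 31/ 3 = 10.33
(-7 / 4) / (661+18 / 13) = -91 / 34444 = -0.00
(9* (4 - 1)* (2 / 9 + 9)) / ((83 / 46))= 138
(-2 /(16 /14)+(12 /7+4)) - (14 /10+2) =79 /140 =0.56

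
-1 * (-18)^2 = -324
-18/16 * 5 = -5.62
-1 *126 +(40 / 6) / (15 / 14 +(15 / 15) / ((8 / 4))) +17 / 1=-3457 / 33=-104.76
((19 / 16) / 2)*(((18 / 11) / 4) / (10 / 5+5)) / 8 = 171 / 39424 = 0.00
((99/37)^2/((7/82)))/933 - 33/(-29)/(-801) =0.09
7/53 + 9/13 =568/689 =0.82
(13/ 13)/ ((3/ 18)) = 6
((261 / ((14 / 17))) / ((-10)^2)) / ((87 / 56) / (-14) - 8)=-62118 / 158975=-0.39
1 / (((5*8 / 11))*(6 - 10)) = -11 / 160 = -0.07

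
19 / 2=9.50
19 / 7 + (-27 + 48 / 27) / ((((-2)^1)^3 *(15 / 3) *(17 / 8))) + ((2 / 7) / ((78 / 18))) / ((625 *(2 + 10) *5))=262015153 / 87018750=3.01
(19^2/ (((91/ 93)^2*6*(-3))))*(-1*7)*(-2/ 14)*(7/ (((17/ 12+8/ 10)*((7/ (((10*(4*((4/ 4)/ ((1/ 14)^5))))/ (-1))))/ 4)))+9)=13467601562511/ 16562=813162755.86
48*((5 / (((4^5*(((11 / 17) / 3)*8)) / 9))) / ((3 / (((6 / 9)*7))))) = 5355 / 2816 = 1.90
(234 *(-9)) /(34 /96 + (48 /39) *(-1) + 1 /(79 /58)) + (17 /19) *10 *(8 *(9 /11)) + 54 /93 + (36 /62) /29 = 14845.86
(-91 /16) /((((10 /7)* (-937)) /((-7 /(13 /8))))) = -343 /18740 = -0.02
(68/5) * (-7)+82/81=-38146/405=-94.19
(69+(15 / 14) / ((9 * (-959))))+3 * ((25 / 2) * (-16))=-21387623 / 40278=-531.00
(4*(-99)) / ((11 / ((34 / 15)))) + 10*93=4242 / 5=848.40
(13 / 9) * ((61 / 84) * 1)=1.05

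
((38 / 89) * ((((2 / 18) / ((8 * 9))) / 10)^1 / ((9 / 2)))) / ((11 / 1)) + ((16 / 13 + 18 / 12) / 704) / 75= 1575037 / 29689545600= 0.00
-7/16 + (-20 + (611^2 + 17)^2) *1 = 2230100195577/16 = 139381262223.56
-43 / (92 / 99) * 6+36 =-11115 / 46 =-241.63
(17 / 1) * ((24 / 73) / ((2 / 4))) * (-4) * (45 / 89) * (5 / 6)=-122400 / 6497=-18.84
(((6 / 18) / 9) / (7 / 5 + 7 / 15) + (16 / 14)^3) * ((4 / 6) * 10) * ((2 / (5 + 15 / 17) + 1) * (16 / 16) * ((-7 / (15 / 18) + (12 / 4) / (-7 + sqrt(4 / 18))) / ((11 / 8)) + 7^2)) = 575.03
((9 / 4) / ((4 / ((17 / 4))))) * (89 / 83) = 13617 / 5312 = 2.56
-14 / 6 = -7 / 3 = -2.33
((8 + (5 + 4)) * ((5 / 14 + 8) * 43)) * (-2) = -85527 / 7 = -12218.14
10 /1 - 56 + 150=104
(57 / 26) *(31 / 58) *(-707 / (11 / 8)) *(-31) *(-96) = -7435649088 / 4147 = -1793018.83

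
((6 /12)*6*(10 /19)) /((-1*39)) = -10 /247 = -0.04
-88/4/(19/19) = -22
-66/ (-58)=33/ 29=1.14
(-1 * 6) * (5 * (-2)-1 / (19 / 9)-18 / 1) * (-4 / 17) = -12984 / 323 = -40.20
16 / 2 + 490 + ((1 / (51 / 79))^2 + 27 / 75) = 32561884 / 65025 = 500.76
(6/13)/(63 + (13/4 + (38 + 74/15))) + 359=30573877/85163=359.00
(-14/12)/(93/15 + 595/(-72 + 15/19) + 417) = -15785/5612846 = -0.00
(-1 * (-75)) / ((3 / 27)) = 675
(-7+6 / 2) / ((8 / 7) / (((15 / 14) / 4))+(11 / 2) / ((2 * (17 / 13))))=-4080 / 6497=-0.63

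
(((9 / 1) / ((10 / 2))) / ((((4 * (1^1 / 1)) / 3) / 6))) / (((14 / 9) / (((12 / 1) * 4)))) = 8748 / 35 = 249.94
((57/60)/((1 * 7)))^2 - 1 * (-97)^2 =-184416039/19600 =-9408.98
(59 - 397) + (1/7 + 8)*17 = -1397/7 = -199.57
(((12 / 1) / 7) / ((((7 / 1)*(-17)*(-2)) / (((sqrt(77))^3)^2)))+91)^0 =1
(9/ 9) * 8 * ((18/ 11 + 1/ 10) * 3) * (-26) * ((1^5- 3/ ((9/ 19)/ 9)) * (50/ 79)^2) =1668576000/ 68651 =24305.20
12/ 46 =6/ 23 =0.26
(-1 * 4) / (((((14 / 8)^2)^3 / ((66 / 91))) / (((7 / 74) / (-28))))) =135168 / 396124183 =0.00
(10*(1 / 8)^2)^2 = 25 / 1024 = 0.02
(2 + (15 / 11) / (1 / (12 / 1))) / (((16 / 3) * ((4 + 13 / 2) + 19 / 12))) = 909 / 3190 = 0.28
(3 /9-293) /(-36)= 8.13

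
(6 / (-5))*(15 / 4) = -9 / 2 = -4.50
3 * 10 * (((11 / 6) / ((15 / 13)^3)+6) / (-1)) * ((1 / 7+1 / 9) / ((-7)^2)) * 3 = -2330672 / 694575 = -3.36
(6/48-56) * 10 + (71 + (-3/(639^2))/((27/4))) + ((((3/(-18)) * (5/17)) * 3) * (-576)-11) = -103466500067/249892452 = -414.04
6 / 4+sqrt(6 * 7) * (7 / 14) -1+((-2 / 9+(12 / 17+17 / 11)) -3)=-1585 / 3366+sqrt(42) / 2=2.77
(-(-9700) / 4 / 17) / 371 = 2425 / 6307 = 0.38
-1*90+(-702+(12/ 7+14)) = -5434/ 7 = -776.29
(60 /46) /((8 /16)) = 60 /23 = 2.61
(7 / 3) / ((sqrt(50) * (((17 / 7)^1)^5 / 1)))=117649 * sqrt(2) / 42595710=0.00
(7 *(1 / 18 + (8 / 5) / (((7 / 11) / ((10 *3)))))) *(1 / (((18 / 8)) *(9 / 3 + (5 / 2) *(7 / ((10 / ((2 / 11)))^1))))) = 70.77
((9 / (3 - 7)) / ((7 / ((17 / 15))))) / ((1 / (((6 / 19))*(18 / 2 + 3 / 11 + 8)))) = -153 / 77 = -1.99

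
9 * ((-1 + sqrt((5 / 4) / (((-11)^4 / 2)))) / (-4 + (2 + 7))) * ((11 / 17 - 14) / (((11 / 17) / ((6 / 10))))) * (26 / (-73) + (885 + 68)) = 426229047 / 20075 - 426229047 * sqrt(10) / 4858150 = 20954.39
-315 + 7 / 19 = -5978 / 19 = -314.63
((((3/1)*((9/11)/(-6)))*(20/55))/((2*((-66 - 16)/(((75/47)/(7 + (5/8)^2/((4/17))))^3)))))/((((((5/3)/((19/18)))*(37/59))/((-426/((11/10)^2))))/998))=-1874031704801280000000/930643204306490172289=-2.01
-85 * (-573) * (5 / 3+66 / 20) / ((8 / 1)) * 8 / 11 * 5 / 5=483803 / 22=21991.05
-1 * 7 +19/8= -37/8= -4.62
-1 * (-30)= 30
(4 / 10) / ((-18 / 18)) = -0.40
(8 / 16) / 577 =1 / 1154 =0.00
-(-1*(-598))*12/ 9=-2392/ 3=-797.33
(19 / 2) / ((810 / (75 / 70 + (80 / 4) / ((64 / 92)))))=3173 / 9072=0.35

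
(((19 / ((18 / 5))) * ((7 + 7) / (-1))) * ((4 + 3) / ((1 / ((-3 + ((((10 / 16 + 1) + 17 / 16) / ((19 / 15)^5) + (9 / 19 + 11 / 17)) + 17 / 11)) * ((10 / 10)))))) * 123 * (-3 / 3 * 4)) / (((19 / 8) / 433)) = 31604776629328630 / 1389091539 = 22752119.46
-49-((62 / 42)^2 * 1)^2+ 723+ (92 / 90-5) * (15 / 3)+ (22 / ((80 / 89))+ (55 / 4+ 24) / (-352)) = 922435201549 / 1369146240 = 673.73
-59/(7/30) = -1770/7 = -252.86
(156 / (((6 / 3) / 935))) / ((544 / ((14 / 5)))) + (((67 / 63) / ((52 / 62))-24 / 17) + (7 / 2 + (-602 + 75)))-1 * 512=-73543375 / 111384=-660.27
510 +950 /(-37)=17920 /37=484.32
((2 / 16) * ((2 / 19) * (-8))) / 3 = -2 / 57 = -0.04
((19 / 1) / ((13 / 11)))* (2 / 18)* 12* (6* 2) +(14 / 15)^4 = 169789408 / 658125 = 257.99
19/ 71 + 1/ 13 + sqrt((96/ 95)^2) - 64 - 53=-10140327/ 87685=-115.64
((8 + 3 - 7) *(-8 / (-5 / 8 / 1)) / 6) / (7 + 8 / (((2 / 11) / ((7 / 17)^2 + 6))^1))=36992 / 1207125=0.03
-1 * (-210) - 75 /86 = 17985 /86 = 209.13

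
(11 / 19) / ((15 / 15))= 11 / 19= 0.58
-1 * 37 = -37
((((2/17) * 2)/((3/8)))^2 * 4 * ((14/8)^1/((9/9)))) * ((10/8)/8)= 1120/2601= 0.43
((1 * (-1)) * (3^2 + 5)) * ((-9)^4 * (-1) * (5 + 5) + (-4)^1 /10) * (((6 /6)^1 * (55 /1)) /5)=50520008 /5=10104001.60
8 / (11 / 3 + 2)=1.41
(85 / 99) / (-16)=-85 / 1584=-0.05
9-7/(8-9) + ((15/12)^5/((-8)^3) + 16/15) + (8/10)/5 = 677145721/39321600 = 17.22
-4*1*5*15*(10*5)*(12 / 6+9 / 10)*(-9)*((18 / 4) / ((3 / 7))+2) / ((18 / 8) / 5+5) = 97875000 / 109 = 897935.78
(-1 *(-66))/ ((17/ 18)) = 1188/ 17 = 69.88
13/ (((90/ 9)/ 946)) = 6149/ 5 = 1229.80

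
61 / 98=0.62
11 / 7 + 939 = 6584 / 7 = 940.57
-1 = -1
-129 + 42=-87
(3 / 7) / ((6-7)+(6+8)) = 3 / 91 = 0.03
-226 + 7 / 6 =-1349 / 6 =-224.83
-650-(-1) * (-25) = -675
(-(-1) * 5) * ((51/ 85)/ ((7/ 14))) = 6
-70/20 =-3.50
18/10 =9/5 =1.80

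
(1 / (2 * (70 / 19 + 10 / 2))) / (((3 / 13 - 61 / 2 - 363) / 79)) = -19513 / 1687125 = -0.01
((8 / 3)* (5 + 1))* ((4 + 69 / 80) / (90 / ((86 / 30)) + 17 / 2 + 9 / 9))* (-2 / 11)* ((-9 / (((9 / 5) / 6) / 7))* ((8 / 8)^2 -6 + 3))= -5620272 / 38687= -145.28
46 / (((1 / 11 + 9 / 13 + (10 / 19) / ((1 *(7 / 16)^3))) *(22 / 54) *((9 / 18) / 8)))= 35074494 / 137233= 255.58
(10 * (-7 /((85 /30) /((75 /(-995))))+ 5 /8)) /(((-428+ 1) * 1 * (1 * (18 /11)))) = -1207525 /104006952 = -0.01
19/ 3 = 6.33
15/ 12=5/ 4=1.25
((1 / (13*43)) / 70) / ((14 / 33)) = 33 / 547820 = 0.00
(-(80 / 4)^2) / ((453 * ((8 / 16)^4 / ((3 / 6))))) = -3200 / 453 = -7.06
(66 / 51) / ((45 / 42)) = 308 / 255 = 1.21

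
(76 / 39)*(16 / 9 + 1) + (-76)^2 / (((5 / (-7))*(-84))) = 178448 / 1755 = 101.68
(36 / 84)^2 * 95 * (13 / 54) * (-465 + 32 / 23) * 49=-13168805 / 138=-95426.12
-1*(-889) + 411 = 1300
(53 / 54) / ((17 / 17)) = 53 / 54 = 0.98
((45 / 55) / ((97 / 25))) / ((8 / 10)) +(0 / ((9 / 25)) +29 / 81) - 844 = -291562655 / 345708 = -843.38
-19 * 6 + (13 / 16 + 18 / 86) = -77729 / 688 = -112.98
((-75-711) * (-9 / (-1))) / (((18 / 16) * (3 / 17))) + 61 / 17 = -605683 / 17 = -35628.41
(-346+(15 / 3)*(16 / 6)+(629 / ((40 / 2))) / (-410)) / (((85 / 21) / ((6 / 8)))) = -171895227 / 2788000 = -61.66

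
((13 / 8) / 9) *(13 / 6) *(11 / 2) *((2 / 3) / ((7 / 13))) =24167 / 9072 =2.66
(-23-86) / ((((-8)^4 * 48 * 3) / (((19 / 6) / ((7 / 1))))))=-0.00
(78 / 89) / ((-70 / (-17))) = 663 / 3115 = 0.21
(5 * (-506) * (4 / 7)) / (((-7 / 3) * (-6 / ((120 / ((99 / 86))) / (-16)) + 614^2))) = 3263700 / 1985831281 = 0.00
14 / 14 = 1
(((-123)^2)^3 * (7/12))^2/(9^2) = 805990437019380532999401/16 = 50374402313711283312462.56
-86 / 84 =-1.02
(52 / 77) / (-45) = -52 / 3465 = -0.02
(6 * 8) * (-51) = -2448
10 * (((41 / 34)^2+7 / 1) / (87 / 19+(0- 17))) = -928435 / 136408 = -6.81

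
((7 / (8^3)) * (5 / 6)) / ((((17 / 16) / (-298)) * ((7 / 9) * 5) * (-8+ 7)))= 447 / 544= 0.82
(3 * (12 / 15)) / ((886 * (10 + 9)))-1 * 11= -462929 / 42085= -11.00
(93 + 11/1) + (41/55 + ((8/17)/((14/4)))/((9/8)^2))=55586599/530145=104.85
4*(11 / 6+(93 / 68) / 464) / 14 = 173815 / 331296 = 0.52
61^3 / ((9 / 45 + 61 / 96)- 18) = -108950880 / 8239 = -13223.80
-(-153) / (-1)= -153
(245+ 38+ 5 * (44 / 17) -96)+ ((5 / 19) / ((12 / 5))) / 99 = 76722653 / 383724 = 199.94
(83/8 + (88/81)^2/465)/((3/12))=41.51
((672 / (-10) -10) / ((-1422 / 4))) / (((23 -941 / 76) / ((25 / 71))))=293360 / 40738167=0.01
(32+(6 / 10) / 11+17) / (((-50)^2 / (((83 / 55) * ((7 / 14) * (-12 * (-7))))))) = 2351307 / 1890625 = 1.24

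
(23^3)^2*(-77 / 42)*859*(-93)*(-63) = -1365919523954716.50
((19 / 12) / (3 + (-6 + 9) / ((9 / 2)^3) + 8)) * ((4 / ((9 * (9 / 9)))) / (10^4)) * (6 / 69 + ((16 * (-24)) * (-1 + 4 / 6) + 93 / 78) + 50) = 18332739 / 16032380000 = 0.00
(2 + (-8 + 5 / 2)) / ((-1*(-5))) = -7 / 10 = -0.70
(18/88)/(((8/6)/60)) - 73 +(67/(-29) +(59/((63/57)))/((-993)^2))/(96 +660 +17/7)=-63.80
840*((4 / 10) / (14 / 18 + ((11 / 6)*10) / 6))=87.65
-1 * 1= -1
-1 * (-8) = 8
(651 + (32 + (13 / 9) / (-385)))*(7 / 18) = 1183291 / 4455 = 265.61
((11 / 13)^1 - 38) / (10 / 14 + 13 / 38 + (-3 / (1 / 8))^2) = -128478 / 1995461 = -0.06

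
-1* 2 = -2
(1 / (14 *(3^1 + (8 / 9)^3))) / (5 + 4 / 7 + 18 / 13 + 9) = 3159 / 2612632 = 0.00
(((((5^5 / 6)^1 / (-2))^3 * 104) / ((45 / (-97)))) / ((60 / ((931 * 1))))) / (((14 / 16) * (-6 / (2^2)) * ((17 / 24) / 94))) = -76977646484375000 / 12393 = -6211381141319.70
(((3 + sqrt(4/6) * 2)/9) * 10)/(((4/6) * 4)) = 5 * sqrt(6)/18 + 5/4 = 1.93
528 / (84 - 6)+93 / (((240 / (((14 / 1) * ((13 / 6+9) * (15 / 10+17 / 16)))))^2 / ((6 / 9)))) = 154850297323 / 862617600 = 179.51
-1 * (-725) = 725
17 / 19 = 0.89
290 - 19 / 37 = 289.49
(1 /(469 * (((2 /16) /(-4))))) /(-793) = 32 /371917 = 0.00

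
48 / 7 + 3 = 69 / 7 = 9.86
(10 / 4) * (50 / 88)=125 / 88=1.42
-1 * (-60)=60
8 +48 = 56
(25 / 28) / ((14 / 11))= 275 / 392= 0.70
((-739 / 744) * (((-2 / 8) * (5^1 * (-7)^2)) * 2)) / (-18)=-181055 / 26784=-6.76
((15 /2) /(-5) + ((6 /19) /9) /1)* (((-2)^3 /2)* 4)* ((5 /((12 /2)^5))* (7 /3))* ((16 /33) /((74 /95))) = 58450 /2670327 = 0.02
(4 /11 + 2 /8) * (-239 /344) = -0.43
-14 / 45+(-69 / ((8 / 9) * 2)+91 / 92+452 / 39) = -5714551 / 215280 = -26.54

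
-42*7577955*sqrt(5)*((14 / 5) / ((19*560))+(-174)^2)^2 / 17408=-421274824454544568981011*sqrt(5) / 25137152000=-37474378350007.69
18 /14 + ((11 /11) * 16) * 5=569 /7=81.29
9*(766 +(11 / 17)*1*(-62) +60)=120240 / 17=7072.94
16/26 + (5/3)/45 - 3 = -824/351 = -2.35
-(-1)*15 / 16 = 15 / 16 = 0.94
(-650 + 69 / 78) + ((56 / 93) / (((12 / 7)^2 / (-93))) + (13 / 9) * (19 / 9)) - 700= -1437473 / 1053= -1365.12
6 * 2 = 12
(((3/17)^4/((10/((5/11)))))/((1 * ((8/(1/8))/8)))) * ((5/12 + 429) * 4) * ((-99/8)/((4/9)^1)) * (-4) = 11269611/10690688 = 1.05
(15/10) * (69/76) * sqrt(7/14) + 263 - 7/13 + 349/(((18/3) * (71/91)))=207 * sqrt(2)/304 + 1866379/5538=337.98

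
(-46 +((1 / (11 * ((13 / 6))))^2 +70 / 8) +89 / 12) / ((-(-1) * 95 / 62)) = -22692961 / 1165593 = -19.47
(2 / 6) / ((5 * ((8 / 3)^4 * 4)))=27 / 81920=0.00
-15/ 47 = -0.32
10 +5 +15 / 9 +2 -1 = 53 / 3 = 17.67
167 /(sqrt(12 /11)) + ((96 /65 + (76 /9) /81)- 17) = -730621 /47385 + 167* sqrt(33) /6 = 144.47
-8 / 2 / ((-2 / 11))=22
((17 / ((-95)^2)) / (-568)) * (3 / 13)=-0.00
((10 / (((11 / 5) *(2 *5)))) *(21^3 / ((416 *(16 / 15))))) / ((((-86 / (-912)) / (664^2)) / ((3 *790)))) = 646395812070750 / 6149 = 105122103117.70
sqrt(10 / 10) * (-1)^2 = 1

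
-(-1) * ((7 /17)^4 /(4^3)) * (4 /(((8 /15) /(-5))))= -0.02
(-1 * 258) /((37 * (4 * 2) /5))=-645 /148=-4.36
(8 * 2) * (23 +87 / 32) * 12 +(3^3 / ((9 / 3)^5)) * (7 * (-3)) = 14807 / 3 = 4935.67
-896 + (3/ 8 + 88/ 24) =-21407/ 24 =-891.96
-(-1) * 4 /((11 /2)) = 8 /11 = 0.73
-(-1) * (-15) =-15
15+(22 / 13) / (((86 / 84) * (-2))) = 7923 / 559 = 14.17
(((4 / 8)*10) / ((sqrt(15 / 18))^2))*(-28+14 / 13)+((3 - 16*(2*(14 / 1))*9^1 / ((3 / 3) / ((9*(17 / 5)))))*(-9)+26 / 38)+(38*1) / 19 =1371130278 / 1235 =1110226.95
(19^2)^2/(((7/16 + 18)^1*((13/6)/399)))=4991815584/3835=1301646.83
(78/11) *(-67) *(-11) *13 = 67938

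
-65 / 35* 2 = -26 / 7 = -3.71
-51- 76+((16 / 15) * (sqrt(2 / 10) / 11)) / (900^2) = -127+sqrt(5) / 41765625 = -127.00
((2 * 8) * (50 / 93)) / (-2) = -400 / 93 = -4.30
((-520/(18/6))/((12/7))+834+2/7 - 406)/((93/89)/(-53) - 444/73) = -7097556692/132371631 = -53.62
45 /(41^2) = 45 /1681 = 0.03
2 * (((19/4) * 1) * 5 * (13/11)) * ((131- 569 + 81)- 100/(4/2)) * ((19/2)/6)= -868205/24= -36175.21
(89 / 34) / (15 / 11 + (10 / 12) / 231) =61677 / 32215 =1.91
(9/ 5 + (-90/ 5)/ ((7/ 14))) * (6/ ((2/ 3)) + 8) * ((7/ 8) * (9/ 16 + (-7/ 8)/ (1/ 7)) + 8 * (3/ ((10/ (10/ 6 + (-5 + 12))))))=-29642679/ 3200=-9263.34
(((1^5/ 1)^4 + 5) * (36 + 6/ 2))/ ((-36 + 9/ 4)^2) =416/ 2025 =0.21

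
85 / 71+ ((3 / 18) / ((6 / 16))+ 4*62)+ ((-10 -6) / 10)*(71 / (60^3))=249.64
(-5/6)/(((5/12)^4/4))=-13824/125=-110.59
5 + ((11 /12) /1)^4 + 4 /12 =125233 /20736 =6.04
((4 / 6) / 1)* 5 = 10 / 3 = 3.33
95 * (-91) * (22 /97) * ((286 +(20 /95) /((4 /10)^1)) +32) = -60580520 /97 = -624541.44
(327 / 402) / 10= 0.08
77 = 77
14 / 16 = 7 / 8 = 0.88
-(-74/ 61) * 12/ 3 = 296/ 61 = 4.85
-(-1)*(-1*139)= -139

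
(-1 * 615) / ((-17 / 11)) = 6765 / 17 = 397.94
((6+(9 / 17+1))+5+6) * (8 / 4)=630 / 17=37.06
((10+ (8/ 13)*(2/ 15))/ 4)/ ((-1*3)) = -983/ 1170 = -0.84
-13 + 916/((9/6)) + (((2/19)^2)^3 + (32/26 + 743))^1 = 1341.90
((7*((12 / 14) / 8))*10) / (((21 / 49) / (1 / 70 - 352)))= -24639 / 4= -6159.75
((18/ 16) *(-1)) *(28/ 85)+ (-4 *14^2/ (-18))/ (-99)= -0.81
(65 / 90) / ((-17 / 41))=-533 / 306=-1.74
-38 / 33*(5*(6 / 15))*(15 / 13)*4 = -10.63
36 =36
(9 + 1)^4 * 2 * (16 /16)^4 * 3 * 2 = 120000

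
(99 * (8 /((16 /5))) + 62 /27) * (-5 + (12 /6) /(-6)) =-107912 /81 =-1332.25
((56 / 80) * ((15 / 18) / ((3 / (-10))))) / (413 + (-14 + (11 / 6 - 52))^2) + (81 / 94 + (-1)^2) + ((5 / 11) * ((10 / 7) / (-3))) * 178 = -18550298465 / 505914486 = -36.67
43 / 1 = 43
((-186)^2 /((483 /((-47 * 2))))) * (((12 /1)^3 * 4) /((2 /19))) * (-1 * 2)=142360602624 /161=884227345.49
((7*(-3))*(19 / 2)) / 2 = -399 / 4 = -99.75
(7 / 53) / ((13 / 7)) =49 / 689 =0.07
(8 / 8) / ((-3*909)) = -1 / 2727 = -0.00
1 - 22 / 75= 53 / 75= 0.71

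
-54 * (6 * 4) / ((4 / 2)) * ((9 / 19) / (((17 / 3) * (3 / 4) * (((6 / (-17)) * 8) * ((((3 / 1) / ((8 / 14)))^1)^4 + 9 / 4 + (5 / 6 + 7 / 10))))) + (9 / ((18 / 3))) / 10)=-97.17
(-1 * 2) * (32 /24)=-8 /3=-2.67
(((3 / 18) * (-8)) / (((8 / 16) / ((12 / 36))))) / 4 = -2 / 9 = -0.22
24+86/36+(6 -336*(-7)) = 2384.39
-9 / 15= -3 / 5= -0.60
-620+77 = -543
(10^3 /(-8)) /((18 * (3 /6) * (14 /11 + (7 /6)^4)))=-39600 /8911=-4.44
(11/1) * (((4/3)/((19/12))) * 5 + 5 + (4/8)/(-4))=15191/152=99.94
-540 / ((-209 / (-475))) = -13500 / 11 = -1227.27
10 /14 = 5 /7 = 0.71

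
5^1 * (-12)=-60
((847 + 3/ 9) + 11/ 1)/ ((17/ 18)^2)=278100/ 289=962.28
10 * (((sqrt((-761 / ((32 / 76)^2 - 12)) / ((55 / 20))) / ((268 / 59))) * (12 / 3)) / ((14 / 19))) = 57.82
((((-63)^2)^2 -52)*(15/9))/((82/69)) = 1811584535/82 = 22092494.33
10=10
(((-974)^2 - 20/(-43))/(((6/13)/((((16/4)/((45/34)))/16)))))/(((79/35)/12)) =21035635712/10191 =2064138.53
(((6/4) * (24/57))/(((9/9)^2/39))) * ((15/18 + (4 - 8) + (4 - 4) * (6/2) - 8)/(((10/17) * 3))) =-14807/95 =-155.86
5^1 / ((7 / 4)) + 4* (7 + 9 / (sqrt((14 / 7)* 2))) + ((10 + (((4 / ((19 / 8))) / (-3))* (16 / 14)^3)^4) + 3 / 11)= 95825868521424592175 / 1607195056885475211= 59.62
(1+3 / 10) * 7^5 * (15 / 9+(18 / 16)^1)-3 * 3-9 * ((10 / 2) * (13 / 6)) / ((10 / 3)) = 14629717 / 240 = 60957.15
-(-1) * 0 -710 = -710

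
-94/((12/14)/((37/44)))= -12173/132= -92.22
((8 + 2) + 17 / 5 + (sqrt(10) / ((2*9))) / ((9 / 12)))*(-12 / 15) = -268 / 25 - 8*sqrt(10) / 135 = -10.91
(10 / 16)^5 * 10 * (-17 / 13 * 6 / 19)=-0.39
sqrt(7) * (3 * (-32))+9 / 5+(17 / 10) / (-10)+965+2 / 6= 290089 / 300 - 96 * sqrt(7)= 712.97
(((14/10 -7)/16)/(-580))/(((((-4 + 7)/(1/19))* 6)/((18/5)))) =0.00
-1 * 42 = -42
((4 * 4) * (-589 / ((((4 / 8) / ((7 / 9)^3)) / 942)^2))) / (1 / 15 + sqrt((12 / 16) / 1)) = -7939478432.76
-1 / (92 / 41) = -41 / 92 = -0.45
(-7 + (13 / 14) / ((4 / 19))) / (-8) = 0.32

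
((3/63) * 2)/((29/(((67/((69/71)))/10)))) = 0.02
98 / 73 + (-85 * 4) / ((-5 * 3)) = 5258 / 219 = 24.01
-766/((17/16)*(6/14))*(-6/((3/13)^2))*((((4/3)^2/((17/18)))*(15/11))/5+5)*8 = 239172996608/28611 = 8359477.01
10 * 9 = 90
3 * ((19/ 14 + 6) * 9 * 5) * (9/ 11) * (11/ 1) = 125145/ 14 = 8938.93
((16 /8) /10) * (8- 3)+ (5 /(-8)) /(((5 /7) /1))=1 /8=0.12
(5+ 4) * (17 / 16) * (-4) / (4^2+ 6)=-153 / 88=-1.74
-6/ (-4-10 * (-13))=-0.05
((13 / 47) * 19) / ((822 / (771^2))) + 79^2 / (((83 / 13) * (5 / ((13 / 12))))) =4012.25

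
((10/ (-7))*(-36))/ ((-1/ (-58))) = 20880/ 7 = 2982.86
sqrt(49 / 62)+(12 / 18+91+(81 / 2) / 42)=7 * sqrt(62) / 62+7781 / 84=93.52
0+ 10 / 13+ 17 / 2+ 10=501 / 26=19.27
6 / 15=2 / 5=0.40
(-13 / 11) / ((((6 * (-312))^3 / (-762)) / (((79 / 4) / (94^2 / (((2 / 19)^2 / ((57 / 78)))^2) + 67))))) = -10033 / 142228620712899072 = -0.00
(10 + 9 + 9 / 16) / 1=313 / 16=19.56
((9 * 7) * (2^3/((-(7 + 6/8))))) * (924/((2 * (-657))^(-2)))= -3216275403264/31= -103750819460.13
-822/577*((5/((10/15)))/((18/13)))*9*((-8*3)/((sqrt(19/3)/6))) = 5770440*sqrt(57)/10963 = 3973.90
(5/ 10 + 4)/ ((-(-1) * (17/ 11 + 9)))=0.43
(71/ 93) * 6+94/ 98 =8415/ 1519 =5.54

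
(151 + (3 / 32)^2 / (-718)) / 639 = 111020023 / 469813248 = 0.24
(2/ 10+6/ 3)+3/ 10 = 2.50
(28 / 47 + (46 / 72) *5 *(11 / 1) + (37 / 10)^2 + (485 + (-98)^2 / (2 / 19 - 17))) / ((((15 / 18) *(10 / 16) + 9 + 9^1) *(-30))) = 308104532 / 5029628625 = 0.06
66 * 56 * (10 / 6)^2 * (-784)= -8049066.67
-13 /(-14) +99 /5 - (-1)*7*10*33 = 163151 /70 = 2330.73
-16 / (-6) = 8 / 3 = 2.67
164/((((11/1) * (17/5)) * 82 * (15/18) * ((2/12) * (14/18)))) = 648/1309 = 0.50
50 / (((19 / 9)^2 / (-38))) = -8100 / 19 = -426.32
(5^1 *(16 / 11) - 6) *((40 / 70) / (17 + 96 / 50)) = 200 / 5203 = 0.04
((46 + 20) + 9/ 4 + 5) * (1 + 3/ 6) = 879/ 8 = 109.88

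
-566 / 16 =-283 / 8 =-35.38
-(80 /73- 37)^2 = -6869641 /5329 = -1289.11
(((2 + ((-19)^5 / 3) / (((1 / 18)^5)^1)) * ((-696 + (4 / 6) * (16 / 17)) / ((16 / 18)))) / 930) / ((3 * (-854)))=-15930055077079 / 31110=-512055772.33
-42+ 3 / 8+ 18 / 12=-321 / 8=-40.12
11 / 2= 5.50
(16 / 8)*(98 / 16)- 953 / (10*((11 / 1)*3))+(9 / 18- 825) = -537991 / 660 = -815.14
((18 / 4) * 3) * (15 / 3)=135 / 2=67.50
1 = 1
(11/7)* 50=550/7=78.57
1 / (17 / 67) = 67 / 17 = 3.94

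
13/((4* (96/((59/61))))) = 0.03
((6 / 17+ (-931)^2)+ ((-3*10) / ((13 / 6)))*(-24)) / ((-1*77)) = -11260.96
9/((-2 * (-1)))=9/2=4.50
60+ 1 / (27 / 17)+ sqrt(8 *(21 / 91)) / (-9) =1637 / 27- 2 *sqrt(78) / 117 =60.48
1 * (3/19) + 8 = 155/19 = 8.16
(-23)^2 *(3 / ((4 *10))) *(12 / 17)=4761 / 170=28.01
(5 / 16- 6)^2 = 8281 / 256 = 32.35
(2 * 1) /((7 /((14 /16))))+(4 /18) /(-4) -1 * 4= -137 /36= -3.81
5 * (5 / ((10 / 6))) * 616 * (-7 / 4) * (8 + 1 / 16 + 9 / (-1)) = 121275 / 8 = 15159.38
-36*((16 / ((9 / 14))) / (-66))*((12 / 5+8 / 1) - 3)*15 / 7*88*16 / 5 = 303104 / 5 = 60620.80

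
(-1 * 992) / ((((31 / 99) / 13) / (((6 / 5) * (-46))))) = 11366784 / 5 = 2273356.80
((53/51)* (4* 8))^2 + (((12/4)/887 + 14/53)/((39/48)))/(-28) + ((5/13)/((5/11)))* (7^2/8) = 98902783266767/89016644808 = 1111.06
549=549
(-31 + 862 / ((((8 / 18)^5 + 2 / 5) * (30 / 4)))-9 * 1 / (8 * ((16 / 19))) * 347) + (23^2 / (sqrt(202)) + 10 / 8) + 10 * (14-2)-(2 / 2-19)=-630295441 / 7885952 + 529 * sqrt(202) / 202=-42.71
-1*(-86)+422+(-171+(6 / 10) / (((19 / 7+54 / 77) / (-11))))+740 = 1413714 / 1315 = 1075.07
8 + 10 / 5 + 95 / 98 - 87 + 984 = 88981 / 98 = 907.97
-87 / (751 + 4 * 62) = -29 / 333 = -0.09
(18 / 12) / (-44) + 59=5189 / 88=58.97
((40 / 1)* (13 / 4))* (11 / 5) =286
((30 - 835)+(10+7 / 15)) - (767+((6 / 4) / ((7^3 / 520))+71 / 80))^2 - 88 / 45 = -4024919305876841 / 6776582400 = -593945.31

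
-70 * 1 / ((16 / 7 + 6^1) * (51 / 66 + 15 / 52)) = -140140 / 17603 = -7.96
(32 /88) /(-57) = -4 /627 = -0.01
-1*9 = -9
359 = 359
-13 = -13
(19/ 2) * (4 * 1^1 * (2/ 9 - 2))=-608/ 9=-67.56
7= 7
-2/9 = -0.22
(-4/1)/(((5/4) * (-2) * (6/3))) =4/5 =0.80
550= 550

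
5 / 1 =5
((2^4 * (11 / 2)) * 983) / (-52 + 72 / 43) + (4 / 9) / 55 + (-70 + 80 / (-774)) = -6866821576 / 3838395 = -1788.98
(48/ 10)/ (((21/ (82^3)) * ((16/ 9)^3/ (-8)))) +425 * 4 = -49767409/ 280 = -177740.75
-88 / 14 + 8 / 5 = -164 / 35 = -4.69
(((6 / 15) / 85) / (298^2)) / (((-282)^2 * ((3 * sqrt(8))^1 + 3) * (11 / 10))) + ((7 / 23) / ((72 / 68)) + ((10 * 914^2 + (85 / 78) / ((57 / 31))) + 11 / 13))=sqrt(2) / 17332917240870 + 1645200866440409681194039 / 196936605690764940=8353961.73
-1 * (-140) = 140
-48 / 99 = -16 / 33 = -0.48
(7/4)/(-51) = -7/204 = -0.03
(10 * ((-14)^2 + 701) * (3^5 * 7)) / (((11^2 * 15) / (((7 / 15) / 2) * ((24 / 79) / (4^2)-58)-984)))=-801600679971 / 95590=-8385821.53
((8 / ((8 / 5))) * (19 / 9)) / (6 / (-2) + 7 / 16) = -4.12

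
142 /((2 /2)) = 142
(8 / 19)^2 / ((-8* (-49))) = 0.00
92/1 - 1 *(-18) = 110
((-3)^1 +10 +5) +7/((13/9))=219/13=16.85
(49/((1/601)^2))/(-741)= -17698849/741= -23885.09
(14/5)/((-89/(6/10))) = -42/2225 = -0.02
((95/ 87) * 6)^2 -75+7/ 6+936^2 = 4420624453/ 5046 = 876065.09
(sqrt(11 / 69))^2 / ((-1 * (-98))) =0.00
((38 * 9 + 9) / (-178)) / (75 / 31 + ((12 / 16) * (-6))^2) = -7254 / 83393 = -0.09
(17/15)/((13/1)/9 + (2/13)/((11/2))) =7293/9475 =0.77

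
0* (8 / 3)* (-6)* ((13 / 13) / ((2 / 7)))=0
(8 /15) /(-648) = -1 /1215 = -0.00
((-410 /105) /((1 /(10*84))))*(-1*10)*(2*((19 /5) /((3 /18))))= 1495680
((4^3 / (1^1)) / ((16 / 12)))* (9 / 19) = 432 / 19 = 22.74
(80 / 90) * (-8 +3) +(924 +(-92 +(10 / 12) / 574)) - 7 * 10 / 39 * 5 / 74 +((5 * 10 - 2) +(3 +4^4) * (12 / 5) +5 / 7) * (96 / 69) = 1005892471897 / 571514580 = 1760.05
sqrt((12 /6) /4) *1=sqrt(2) /2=0.71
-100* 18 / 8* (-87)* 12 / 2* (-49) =-5755050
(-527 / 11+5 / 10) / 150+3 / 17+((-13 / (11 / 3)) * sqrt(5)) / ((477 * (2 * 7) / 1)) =-7831 / 56100 - 13 * sqrt(5) / 24486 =-0.14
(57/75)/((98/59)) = 1121/2450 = 0.46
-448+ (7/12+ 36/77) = -412981/924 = -446.95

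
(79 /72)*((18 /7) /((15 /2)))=79 /210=0.38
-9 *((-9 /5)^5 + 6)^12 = -165110139020612373997824505033418659615672092972745107609 /867361737988403547205962240695953369140625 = -190359029905490.09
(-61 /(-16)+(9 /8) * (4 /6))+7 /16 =5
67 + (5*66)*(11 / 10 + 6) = 2410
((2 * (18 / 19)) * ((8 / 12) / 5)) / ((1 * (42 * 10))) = 0.00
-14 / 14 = -1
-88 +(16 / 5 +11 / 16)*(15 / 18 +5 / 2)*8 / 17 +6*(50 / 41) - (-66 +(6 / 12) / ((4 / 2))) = -73895 / 8364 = -8.83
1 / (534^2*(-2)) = -1 / 570312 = -0.00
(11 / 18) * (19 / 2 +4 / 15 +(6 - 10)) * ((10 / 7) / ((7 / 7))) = 1903 / 378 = 5.03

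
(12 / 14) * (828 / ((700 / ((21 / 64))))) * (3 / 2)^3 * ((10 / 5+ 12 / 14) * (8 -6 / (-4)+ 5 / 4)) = 2162943 / 62720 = 34.49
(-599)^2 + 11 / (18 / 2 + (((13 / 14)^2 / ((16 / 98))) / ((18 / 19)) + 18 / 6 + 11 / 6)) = 4011042715 / 11179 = 358801.57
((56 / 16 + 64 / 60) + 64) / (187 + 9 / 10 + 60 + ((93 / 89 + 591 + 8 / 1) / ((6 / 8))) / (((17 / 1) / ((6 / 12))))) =3112241 / 12320261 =0.25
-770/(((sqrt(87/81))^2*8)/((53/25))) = -110187/580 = -189.98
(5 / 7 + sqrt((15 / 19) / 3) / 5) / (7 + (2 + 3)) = sqrt(95) / 1140 + 5 / 84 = 0.07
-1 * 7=-7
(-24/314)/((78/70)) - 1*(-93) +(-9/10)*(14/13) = 938474/10205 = 91.96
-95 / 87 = -1.09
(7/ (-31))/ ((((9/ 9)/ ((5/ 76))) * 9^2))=-35/ 190836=-0.00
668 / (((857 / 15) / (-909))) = -9108180 / 857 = -10627.98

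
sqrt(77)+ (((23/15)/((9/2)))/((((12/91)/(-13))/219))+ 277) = -1911467/270+ sqrt(77) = -7070.73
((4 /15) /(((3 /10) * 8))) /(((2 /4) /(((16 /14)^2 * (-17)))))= -2176 /441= -4.93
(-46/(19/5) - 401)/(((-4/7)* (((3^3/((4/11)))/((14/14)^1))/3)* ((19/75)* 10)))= 274715/23826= 11.53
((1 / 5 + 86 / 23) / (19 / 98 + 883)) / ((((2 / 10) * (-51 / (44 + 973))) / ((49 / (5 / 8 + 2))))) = -93641744 / 11280741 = -8.30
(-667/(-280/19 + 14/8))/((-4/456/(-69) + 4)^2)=36051891696/11231903725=3.21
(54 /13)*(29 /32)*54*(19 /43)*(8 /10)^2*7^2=39364542 /13975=2816.78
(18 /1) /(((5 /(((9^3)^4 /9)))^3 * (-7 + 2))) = -556256778887387022514571552463522 /625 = -890010846219819236023314500000.00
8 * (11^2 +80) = 1608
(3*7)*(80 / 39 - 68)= -18004 / 13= -1384.92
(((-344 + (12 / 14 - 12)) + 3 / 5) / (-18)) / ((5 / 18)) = 70.91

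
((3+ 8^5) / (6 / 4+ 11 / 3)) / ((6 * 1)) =32771 / 31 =1057.13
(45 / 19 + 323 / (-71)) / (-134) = 1471 / 90383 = 0.02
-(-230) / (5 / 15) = 690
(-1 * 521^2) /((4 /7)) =-1900087 /4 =-475021.75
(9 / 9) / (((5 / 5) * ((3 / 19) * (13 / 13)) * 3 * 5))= 19 / 45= 0.42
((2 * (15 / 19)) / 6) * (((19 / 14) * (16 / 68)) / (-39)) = -10 / 4641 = -0.00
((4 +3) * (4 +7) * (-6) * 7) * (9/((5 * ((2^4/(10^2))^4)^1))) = -1136953125/128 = -8882446.29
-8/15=-0.53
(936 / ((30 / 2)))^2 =97344 / 25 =3893.76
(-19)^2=361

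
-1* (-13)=13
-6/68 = -3/34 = -0.09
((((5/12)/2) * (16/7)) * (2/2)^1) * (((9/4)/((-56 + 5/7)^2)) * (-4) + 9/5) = 299048/349461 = 0.86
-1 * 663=-663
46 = 46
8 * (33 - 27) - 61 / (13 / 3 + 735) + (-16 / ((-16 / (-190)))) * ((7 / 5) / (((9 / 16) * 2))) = -3763375 / 19962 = -188.53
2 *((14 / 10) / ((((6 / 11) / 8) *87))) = 616 / 1305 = 0.47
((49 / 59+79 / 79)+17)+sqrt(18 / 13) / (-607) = 1111 / 59 -3 * sqrt(26) / 7891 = 18.83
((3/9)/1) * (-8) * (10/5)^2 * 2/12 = -1.78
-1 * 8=-8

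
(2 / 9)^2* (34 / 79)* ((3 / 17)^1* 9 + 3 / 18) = 716 / 19197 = 0.04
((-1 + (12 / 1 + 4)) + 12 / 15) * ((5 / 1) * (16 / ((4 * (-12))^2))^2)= 79 / 20736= 0.00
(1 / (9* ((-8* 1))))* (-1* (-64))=-8 / 9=-0.89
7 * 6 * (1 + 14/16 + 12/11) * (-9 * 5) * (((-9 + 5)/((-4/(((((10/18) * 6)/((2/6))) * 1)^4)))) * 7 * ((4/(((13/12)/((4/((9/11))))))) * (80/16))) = -460404000000/13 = -35415692307.69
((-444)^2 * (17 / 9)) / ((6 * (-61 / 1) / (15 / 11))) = -930920 / 671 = -1387.36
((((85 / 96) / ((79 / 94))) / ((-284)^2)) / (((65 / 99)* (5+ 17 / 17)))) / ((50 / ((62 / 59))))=272459 / 3909751206400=0.00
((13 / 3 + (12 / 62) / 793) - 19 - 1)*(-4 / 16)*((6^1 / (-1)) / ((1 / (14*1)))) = -8087681 / 24583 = -328.99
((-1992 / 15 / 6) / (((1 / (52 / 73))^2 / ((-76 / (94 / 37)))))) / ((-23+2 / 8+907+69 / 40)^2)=403905781760 / 943686517409469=0.00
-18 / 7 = -2.57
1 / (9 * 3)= 1 / 27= 0.04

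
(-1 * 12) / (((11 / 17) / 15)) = -3060 / 11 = -278.18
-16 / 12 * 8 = -10.67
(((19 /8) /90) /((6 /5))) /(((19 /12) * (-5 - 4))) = -1 /648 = -0.00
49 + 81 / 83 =4148 / 83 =49.98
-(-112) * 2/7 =32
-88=-88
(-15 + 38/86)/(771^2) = -626/25560963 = -0.00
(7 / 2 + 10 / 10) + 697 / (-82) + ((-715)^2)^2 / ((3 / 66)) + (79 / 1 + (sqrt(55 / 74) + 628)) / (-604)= 3472832096301877 / 604-sqrt(4070) / 44696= 5749722013744.83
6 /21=2 /7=0.29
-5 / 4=-1.25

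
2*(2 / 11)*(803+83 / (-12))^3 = 871804955377 / 4752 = 183460638.76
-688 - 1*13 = -701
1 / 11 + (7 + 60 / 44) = 93 / 11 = 8.45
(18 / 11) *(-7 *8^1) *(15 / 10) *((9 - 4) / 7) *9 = -9720 / 11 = -883.64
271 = 271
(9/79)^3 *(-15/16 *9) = -98415/7888624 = -0.01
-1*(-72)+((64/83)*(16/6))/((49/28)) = 127544/1743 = 73.17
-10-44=-54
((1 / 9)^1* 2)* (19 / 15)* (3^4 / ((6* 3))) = 19 / 15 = 1.27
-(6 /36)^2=-1 /36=-0.03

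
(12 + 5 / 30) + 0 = 73 / 6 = 12.17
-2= -2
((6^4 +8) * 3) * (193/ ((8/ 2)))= 188754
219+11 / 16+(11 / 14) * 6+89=35101 / 112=313.40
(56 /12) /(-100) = -7 /150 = -0.05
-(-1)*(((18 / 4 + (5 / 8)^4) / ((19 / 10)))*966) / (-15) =-161483 / 1024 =-157.70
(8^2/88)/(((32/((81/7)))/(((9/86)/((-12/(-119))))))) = 4131/15136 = 0.27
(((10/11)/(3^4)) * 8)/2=40/891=0.04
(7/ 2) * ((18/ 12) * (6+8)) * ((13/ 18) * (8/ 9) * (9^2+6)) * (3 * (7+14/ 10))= 103448.80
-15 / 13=-1.15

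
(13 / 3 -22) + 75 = 172 / 3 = 57.33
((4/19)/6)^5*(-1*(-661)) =21152/601692057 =0.00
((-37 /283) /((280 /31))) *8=-1147 /9905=-0.12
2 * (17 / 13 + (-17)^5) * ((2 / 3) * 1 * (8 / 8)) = -24610832 / 13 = -1893140.92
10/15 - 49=-145/3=-48.33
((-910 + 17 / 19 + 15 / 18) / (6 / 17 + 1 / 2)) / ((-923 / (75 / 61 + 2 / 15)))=75689933 / 48139065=1.57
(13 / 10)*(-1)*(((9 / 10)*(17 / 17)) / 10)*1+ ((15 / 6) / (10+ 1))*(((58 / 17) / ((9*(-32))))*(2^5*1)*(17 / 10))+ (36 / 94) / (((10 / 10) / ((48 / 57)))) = 5219881 / 88407000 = 0.06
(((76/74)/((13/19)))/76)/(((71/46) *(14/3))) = 1311/478114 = 0.00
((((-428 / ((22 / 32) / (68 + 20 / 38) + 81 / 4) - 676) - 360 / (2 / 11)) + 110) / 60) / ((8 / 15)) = -541736609 / 6752912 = -80.22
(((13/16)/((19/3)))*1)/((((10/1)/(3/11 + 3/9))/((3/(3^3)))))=13/15048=0.00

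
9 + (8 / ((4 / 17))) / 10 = 62 / 5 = 12.40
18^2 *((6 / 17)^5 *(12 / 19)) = 30233088 / 26977283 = 1.12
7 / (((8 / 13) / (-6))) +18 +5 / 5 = -197 / 4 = -49.25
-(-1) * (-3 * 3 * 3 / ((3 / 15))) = -135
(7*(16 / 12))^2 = 784 / 9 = 87.11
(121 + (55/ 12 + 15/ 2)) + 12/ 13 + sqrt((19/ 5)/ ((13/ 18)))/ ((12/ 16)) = 4 * sqrt(2470)/ 65 + 20905/ 156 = 137.06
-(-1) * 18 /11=18 /11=1.64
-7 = -7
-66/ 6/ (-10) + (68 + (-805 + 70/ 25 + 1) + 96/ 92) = -168143/ 230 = -731.06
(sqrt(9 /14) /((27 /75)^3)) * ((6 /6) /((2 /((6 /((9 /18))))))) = 15625 * sqrt(14) /567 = 103.11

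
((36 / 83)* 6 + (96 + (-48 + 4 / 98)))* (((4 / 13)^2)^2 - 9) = -52890627038 / 116157587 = -455.34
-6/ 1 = -6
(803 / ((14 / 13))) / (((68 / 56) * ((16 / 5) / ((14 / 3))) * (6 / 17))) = 365365 / 144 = 2537.26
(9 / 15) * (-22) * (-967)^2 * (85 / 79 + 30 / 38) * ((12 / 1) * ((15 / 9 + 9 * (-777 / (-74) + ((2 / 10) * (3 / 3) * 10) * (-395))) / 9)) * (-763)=-739817979707723840 / 4503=-164294465846707.49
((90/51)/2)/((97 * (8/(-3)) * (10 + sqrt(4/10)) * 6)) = -125/2189872 + 5 * sqrt(10)/4379744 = -0.00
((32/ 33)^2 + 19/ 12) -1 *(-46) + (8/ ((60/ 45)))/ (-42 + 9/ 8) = 22969525/ 474804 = 48.38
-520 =-520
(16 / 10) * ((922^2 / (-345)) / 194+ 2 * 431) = 227374304 / 167325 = 1358.88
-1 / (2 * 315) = -1 / 630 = -0.00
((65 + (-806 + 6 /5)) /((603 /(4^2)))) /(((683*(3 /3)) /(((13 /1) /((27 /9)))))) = -28496 /228805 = -0.12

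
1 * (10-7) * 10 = 30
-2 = -2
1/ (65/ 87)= 87/ 65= 1.34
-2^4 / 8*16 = -32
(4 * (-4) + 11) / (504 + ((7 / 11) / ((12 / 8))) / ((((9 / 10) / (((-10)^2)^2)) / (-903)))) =495 / 421350104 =0.00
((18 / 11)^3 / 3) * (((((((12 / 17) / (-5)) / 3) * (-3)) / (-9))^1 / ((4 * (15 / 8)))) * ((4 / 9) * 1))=-768 / 565675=-0.00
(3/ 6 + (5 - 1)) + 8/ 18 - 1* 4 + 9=179/ 18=9.94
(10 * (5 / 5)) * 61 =610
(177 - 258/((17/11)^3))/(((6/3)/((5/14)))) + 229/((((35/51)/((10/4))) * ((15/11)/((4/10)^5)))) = 54574530911/2149437500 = 25.39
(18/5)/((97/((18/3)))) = 0.22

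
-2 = -2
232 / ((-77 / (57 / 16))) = -1653 / 154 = -10.73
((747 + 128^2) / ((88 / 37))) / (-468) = -633847 / 41184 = -15.39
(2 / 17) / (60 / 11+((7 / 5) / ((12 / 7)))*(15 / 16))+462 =34394074 / 74443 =462.02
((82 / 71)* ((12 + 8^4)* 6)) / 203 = 2021136 / 14413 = 140.23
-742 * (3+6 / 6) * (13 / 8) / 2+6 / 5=-2410.30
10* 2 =20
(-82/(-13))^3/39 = 551368/85683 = 6.43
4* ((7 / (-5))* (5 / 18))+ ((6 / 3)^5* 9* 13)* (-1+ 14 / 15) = -251.16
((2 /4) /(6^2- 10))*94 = 47 /26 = 1.81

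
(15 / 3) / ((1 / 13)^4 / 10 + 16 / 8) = 2.50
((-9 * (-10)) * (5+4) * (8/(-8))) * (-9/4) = 3645/2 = 1822.50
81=81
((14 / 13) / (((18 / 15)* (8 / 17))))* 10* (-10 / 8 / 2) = -14875 / 1248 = -11.92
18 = 18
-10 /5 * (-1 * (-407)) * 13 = -10582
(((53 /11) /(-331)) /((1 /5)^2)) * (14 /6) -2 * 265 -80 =-6672305 /10923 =-610.85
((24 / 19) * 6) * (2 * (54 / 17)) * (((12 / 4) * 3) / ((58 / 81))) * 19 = 5668704 / 493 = 11498.39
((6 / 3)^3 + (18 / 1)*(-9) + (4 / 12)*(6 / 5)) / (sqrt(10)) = -384*sqrt(10) / 25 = -48.57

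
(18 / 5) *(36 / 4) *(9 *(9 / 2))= 6561 / 5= 1312.20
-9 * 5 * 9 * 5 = -2025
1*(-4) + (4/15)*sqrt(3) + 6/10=-17/5 + 4*sqrt(3)/15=-2.94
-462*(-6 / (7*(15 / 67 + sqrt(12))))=-132660 / 17881 + 1185096*sqrt(3) / 17881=107.38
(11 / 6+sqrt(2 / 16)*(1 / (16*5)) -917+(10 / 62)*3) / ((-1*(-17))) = -170131 / 3162+sqrt(2) / 5440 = -53.80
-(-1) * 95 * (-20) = -1900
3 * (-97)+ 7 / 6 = -1739 / 6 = -289.83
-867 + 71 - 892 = -1688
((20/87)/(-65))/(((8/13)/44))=-22/87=-0.25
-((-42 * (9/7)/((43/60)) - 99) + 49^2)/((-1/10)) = 957460/43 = 22266.51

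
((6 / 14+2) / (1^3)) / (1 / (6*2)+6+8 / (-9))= 36 / 77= 0.47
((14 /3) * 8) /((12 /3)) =28 /3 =9.33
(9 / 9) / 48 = 1 / 48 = 0.02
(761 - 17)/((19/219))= 162936/19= 8575.58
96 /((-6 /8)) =-128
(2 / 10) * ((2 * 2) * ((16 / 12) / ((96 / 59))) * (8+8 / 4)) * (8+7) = 98.33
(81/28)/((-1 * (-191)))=81/5348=0.02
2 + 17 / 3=23 / 3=7.67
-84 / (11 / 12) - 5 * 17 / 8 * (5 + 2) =-14609 / 88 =-166.01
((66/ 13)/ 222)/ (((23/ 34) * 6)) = 187/ 33189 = 0.01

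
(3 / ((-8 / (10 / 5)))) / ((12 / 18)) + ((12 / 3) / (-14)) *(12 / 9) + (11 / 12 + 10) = 527 / 56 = 9.41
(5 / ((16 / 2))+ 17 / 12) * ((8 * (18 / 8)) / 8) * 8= 147 / 4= 36.75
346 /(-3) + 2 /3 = -114.67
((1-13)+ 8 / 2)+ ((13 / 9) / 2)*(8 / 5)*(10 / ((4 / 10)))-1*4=152 / 9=16.89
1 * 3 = 3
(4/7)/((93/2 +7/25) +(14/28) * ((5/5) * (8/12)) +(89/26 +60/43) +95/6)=0.01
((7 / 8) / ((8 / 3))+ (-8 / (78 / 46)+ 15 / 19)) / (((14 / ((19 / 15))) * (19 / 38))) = -170743 / 262080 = -0.65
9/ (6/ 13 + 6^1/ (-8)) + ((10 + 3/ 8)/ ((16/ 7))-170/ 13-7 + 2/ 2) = -380539/ 8320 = -45.74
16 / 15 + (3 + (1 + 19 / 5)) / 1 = 133 / 15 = 8.87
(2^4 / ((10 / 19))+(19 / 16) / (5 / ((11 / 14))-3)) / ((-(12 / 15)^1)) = -91029 / 2368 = -38.44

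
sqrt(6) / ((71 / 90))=90 * sqrt(6) / 71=3.10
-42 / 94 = -21 / 47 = -0.45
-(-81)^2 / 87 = -2187 / 29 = -75.41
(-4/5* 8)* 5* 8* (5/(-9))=1280/9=142.22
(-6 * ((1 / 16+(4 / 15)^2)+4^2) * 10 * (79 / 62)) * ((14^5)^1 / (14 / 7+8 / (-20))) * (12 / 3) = -154234443986 / 93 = -1658434881.57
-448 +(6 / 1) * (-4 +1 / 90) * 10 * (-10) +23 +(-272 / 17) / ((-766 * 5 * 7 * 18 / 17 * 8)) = 474939167 / 241290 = 1968.33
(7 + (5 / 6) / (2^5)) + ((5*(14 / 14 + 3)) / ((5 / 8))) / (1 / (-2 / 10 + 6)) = 184921 / 960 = 192.63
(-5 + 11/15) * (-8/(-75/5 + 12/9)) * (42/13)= -21504/2665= -8.07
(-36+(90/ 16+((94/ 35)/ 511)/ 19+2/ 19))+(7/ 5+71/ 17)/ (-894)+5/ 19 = -41333337061/ 1377202232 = -30.01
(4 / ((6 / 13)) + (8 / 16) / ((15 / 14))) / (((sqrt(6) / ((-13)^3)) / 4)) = -32767.53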